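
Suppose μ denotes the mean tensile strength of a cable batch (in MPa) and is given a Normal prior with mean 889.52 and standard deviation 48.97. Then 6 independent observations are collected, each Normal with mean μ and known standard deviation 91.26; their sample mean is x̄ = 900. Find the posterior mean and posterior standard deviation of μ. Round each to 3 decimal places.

Prior precision 1/τ₀² = 1/48.97² = 0.00041700; data precision n/σ² = 6/91.26² = 0.00072043.
Posterior precision = 0.00041700 + 0.00072043 = 0.00113743, giving posterior SD = 1/√0.00113743 = 29.651.
Posterior mean = (0.00041700·889.52 + 0.00072043·900) / 0.00113743 = 896.158.

Posterior mean ≈ 896.158; posterior SD ≈ 29.651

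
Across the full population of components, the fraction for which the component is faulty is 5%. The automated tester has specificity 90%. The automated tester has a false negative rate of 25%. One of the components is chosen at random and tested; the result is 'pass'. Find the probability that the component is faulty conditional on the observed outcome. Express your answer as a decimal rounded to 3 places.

Let H be the event that the component is faulty. P(H) = 0.05, so P(¬H) = 0.95. With E the 'pass' result, P(E|H) = 0.25 and P(E|¬H) = 0.9.
P(E) = 0.25·0.05 + 0.9·0.95 = 0.012500 + 0.85500 = 0.86750.
By Bayes' theorem, P(H|E) = 0.012500 / 0.86750 = 0.014.

P(H | E) ≈ 0.014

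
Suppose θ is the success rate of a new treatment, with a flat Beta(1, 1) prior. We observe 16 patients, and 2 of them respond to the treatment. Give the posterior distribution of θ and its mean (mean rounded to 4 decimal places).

Posterior: Beta(3, 15); mean ≈ 0.1667

Observing 2 successes and 14 failures updates Beta(1, 1) by adding the success and failure counts to the two shape parameters: α = 1+2 = 3, β = 1+14 = 15.
E[θ | data] = 3/(3+15) = 0.1667.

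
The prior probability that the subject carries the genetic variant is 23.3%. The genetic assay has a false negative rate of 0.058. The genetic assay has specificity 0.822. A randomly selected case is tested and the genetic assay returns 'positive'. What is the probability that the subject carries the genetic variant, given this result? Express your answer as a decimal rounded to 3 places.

P(H | E) ≈ 0.617

Let H be the event that the subject carries the genetic variant. P(H) = 0.233, so P(¬H) = 0.767. With E the 'positive' result, P(E|H) = 0.942 and P(E|¬H) = 0.178.
P(E) = 0.942·0.233 + 0.178·0.767 = 0.21949 + 0.13653 = 0.35601.
By Bayes' theorem, P(H|E) = 0.21949 / 0.35601 = 0.617.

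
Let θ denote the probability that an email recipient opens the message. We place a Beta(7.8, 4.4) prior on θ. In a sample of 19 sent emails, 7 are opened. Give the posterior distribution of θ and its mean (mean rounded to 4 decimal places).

Posterior: Beta(14.8, 16.4); mean ≈ 0.4744

Observing 7 successes and 12 failures updates Beta(7.8, 4.4) by adding the success and failure counts to the two shape parameters: α = 7.8+7 = 14.8, β = 4.4+12 = 16.4.
E[θ | data] = 14.8/(14.8+16.4) = 0.4744.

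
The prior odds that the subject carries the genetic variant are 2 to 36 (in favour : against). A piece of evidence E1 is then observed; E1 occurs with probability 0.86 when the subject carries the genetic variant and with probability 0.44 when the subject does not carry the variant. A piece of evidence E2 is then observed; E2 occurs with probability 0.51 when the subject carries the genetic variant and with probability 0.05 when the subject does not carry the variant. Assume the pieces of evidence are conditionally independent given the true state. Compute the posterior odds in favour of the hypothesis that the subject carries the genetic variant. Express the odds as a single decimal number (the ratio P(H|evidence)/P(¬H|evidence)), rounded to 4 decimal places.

Posterior odds ≈ 1.1076

Prior odds = 2/36 = 0.055556.
Likelihood ratio for E1 = 0.86/0.44 = 1.9545.
Likelihood ratio for E2 = 0.51/0.05 = 10.200.
Posterior odds = prior odds × LR₁ × LR₂ = 1.1076.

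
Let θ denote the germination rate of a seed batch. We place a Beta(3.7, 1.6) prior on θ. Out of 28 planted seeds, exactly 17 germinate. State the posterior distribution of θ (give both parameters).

Posterior: Beta(20.7, 12.6)

Observing 17 successes and 11 failures updates Beta(3.7, 1.6) by adding the success and failure counts to the two shape parameters: α = 3.7+17 = 20.7, β = 1.6+11 = 12.6.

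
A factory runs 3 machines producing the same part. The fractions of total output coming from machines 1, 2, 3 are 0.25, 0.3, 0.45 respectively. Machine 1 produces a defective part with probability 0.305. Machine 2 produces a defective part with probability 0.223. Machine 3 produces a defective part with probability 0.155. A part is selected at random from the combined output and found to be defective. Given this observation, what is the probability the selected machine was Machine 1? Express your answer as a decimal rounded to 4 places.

Posterior probability ≈ 0.3581

P(defective|M1) = 0.305; P(defective|M2) = 0.223; P(defective|M3) = 0.155.
Prior × likelihood for each source: 0.25·0.305=0.07625, 0.3·0.223=0.06690, 0.45·0.155=0.06975. Summing gives P(defective) = 0.21290.
P(Machine 1 | defective) = 0.07625 / 0.21290 = 0.3581.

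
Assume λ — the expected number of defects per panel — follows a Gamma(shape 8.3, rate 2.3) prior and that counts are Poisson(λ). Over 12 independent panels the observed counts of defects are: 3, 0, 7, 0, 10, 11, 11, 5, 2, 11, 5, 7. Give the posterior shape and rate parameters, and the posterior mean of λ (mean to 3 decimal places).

The Poisson likelihood adds the total count to the shape and the number of exposure periods to the rate. Here ∑xᵢ = 72 and n = 12, so shape 8.3→80.3 and rate 2.3→14.3.
Posterior mean = shape/rate = 80.3/14.3 = 5.615.

Posterior: Gamma(shape=80.3, rate=14.3); mean ≈ 5.615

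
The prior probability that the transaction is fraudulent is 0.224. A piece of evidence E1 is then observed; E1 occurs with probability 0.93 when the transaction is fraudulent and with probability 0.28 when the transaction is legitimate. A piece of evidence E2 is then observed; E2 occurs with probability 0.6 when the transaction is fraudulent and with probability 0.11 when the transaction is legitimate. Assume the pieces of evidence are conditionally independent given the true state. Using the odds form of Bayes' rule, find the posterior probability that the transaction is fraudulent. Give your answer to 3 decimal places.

Posterior probability ≈ 0.839

Prior odds = 0.224/(1−0.224) = 0.28866.
Likelihood ratio for E1 = 0.93/0.28 = 3.3214.
Likelihood ratio for E2 = 0.6/0.11 = 5.4545.
Posterior odds = prior odds × LR₁ × LR₂ = 5.2296.
Posterior probability = odds/(1+odds) = 5.2296/6.2296 = 0.839.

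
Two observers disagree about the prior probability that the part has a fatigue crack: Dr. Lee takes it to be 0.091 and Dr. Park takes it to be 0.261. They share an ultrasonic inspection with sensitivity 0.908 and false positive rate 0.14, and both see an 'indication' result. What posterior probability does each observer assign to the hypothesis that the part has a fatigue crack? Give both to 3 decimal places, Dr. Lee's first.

The likelihood ratio for an 'indication' result is 0.908/0.14 = 6.4857.
Dr. Lee: prior odds 0.091/0.909 = 0.10011; posterior odds 0.64928; posterior probability 0.394.
Dr. Park: prior odds 0.261/0.739 = 0.35318; posterior odds 2.2906; posterior probability 0.696.

Dr. Lee: 0.394; Dr. Park: 0.696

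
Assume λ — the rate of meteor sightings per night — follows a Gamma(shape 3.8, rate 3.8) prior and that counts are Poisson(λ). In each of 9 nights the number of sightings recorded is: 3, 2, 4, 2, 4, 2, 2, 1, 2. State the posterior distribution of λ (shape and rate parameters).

The Poisson likelihood adds the total count to the shape and the number of exposure periods to the rate. Here ∑xᵢ = 22 and n = 9, so shape 3.8→25.8 and rate 3.8→12.8.

Posterior: Gamma(shape=25.8, rate=12.8)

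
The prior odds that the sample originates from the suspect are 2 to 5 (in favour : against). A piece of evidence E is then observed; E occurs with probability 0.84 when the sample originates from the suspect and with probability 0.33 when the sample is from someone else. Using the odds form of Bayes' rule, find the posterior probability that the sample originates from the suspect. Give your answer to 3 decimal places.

Prior odds = 2/5 = 0.40000. In log-odds, ln(0.40000) = -0.91629.
Add log likelihood ratio: ln(2.5455) = 0.93431.
Posterior log-odds = 0.018019, so posterior odds = exp(0.018019) = 1.0182. Converting, P(H|E) = 1.0182/2.0182 = 0.505.

Posterior probability ≈ 0.505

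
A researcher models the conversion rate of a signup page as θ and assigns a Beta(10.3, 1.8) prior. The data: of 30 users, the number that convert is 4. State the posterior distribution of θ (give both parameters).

Posterior: Beta(14.3, 27.8)

Observing 4 successes and 26 failures updates Beta(10.3, 1.8) by adding the success and failure counts to the two shape parameters: α = 10.3+4 = 14.3, β = 1.8+26 = 27.8.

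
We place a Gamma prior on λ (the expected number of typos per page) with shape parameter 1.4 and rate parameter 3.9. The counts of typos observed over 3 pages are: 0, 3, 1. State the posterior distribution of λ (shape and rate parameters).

Posterior: Gamma(shape=5.4, rate=6.9)

The Poisson likelihood adds the total count to the shape and the number of exposure periods to the rate. Here ∑xᵢ = 4 and n = 3, so shape 1.4→5.4 and rate 3.9→6.9.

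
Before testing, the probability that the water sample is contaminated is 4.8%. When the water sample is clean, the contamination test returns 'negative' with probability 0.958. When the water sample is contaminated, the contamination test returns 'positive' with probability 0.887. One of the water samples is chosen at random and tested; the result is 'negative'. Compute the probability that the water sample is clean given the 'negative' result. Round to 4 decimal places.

P(¬H | E) ≈ 0.9941

Write H for 'the water sample is contaminated'. Prior odds H:¬H = 0.048/0.952 = 0.050420. For the 'negative' outcome, the likelihood ratio is 0.113/0.958 = 0.11795.
Posterior odds = 0.050420 × 0.11795 = 0.0059473, so P(H|E) = 0.0059473/(1+0.0059473) = 0.0059. Then P(¬H|E) = 1 − 0.0059 = 0.9941.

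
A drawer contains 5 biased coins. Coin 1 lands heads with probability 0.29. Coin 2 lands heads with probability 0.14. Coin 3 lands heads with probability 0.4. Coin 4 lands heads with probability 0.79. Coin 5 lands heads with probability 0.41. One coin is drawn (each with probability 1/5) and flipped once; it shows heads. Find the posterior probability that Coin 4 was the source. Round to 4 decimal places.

Posterior probability ≈ 0.3892

P(heads|C1) = 0.29; P(heads|C2) = 0.14; P(heads|C3) = 0.4; P(heads|C4) = 0.79; P(heads|C5) = 0.41.
Prior × likelihood for each source: 0.2·0.29=0.05800, 0.2·0.14=0.02800, 0.2·0.4=0.08000, 0.2·0.79=0.1580, 0.2·0.41=0.08200. Summing gives P(heads) = 0.40600.
P(Coin 4 | heads) = 0.1580 / 0.40600 = 0.3892.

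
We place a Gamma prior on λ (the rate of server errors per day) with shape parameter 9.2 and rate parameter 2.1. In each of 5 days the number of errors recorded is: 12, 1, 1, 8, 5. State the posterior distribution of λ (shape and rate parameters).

Total count ∑xᵢ = 27 over n = 5 days.
Gamma is conjugate to the Poisson likelihood: posterior is Gamma(shape = 9.2+27 = 36.2, rate = 2.1+5 = 7.1).

Posterior: Gamma(shape=36.2, rate=7.1)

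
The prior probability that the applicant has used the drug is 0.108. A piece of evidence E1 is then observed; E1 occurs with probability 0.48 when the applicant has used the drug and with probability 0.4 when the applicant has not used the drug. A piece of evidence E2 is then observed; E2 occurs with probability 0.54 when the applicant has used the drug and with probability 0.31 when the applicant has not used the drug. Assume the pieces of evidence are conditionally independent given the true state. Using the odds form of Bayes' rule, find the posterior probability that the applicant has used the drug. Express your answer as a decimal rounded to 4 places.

Posterior probability ≈ 0.2020

Prior odds = 0.108/(1−0.108) = 0.12108.
Likelihood ratio for E1 = 0.48/0.4 = 1.2000.
Likelihood ratio for E2 = 0.54/0.31 = 1.7419.
Posterior odds = prior odds × LR₁ × LR₂ = 0.25309.
Posterior probability = odds/(1+odds) = 0.25309/1.2531 = 0.2020.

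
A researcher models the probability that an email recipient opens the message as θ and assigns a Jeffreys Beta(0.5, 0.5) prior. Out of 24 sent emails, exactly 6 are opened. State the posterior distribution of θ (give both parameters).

Posterior: Beta(6.5, 18.5)

Observing 6 successes and 18 failures updates Beta(0.5, 0.5) by adding the success and failure counts to the two shape parameters: α = 0.5+6 = 6.5, β = 0.5+18 = 18.5.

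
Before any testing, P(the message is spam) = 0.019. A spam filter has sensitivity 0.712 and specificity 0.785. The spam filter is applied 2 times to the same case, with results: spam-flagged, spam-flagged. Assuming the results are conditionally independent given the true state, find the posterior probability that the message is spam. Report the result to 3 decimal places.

Posterior P(H) ≈ 0.175

With H the event that the message is spam, the joint likelihood of the observed sequence is P(data|H) = 0.712·0.712 = 0.50694 and P(data|¬H) = 0.215·0.215 = 0.046225.
Bayes: P(H|data) = 0.019·0.50694 / (0.019·0.50694 + 0.981·0.046225) = 0.0096319/0.054979 = 0.1752.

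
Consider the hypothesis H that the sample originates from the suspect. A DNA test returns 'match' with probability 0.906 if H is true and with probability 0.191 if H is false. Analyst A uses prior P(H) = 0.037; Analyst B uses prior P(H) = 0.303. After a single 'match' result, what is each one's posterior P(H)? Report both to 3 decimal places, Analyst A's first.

P('+'|H) = 0.906, P('+'|¬H) = 0.191.
Analyst A: numerator 0.906·0.037 = 0.033522; evidence = 0.033522+0.191·0.963 = 0.21745; posterior = 0.154.
Analyst B: numerator 0.906·0.303 = 0.27452; evidence = 0.27452+0.191·0.697 = 0.40765; posterior = 0.673.

Analyst A: 0.154; Analyst B: 0.673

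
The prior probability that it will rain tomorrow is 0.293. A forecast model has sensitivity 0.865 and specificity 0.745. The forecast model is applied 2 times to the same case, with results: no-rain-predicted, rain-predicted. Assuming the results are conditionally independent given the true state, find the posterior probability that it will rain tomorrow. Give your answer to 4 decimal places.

Let H be the event that it will rain tomorrow; start with P(H) = 0.293. P('rain-predicted'|H) = 0.865, P('rain-predicted'|¬H) = 0.255.
Update on result 1 ('no-rain-predicted'): P(H) ← 0.135·0.2930 / (0.135·0.2930 + 0.745·0.7070) = 0.039555/0.56627 = 0.0699.
Update on result 2 ('rain-predicted'): P(H) ← 0.865·0.0699 / (0.865·0.0699 + 0.255·0.9301) = 0.060422/0.29761 = 0.2030.

Posterior P(H) ≈ 0.2030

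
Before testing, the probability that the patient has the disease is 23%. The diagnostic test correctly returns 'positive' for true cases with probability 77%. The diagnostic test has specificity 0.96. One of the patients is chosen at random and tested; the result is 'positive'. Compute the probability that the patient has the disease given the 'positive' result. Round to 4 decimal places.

P(H | E) ≈ 0.8519

Let H be the event that the patient has the disease. P(H) = 0.23, so P(¬H) = 0.77. With E the 'positive' result, P(E|H) = 0.77 and P(E|¬H) = 0.04.
P(E) = 0.77·0.23 + 0.04·0.77 = 0.17710 + 0.030800 = 0.20790.
By Bayes' theorem, P(H|E) = 0.17710 / 0.20790 = 0.8519.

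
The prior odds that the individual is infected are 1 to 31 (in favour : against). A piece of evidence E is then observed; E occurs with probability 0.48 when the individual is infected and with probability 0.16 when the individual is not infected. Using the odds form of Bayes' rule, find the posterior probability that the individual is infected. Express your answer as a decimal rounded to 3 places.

Prior odds = 1/31 = 0.032258.
Likelihood ratio for E = 0.48/0.16 = 3.0000.
Posterior odds = prior odds × LR = 0.096774.
Posterior probability = odds/(1+odds) = 0.096774/1.0968 = 0.088.

Posterior probability ≈ 0.088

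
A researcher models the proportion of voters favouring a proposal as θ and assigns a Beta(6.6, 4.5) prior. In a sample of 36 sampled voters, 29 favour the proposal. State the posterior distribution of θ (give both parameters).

Posterior: Beta(35.6, 11.5)

Observing 29 successes and 7 failures updates Beta(6.6, 4.5) by adding the success and failure counts to the two shape parameters: α = 6.6+29 = 35.6, β = 4.5+7 = 11.5.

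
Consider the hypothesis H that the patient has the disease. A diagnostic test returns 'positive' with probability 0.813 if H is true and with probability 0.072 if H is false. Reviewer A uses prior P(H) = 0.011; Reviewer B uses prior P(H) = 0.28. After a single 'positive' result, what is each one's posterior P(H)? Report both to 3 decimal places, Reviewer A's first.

Reviewer A: 0.112; Reviewer B: 0.815

P('+'|H) = 0.813, P('+'|¬H) = 0.072.
Reviewer A: numerator 0.813·0.011 = 0.0089430; evidence = 0.0089430+0.072·0.989 = 0.080151; posterior = 0.112.
Reviewer B: numerator 0.813·0.28 = 0.22764; evidence = 0.22764+0.072·0.72 = 0.27948; posterior = 0.815.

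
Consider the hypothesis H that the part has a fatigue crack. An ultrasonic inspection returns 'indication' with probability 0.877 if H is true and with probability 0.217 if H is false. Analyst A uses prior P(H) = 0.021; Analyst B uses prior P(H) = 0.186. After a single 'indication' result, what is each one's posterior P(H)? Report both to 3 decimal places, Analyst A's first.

P('+'|H) = 0.877, P('+'|¬H) = 0.217.
Analyst A: numerator 0.877·0.021 = 0.018417; evidence = 0.018417+0.217·0.979 = 0.23086; posterior = 0.080.
Analyst B: numerator 0.877·0.186 = 0.16312; evidence = 0.16312+0.217·0.814 = 0.33976; posterior = 0.480.

Analyst A: 0.080; Analyst B: 0.480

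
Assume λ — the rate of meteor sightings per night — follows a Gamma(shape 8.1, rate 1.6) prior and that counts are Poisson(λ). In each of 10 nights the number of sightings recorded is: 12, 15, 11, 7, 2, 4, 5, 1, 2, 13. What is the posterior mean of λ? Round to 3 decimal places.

The Poisson likelihood adds the total count to the shape and the number of exposure periods to the rate. Here ∑xᵢ = 72 and n = 10, so shape 8.1→80.1 and rate 1.6→11.6.
E[λ | data] = 80.1/11.6 = 6.905.

Posterior mean ≈ 6.905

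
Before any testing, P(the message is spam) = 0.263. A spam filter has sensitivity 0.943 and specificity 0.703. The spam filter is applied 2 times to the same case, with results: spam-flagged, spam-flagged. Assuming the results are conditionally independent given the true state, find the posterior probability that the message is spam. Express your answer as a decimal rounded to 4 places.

With H the event that the message is spam, the joint likelihood of the observed sequence is P(data|H) = 0.943·0.943 = 0.88925 and P(data|¬H) = 0.297·0.297 = 0.088209.
Bayes: P(H|data) = 0.263·0.88925 / (0.263·0.88925 + 0.737·0.088209) = 0.23387/0.29888 = 0.7825.

Posterior P(H) ≈ 0.7825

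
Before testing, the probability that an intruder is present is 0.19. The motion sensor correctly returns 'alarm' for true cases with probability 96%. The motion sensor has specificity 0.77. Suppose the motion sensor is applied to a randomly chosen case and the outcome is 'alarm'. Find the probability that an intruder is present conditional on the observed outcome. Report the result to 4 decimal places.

Let H be the event that an intruder is present. P(H) = 0.19, so P(¬H) = 0.81. With E the 'alarm' result, P(E|H) = 0.96 and P(E|¬H) = 0.23.
P(E) = 0.96·0.19 + 0.23·0.81 = 0.18240 + 0.18630 = 0.36870.
By Bayes' theorem, P(H|E) = 0.18240 / 0.36870 = 0.4947.

P(H | E) ≈ 0.4947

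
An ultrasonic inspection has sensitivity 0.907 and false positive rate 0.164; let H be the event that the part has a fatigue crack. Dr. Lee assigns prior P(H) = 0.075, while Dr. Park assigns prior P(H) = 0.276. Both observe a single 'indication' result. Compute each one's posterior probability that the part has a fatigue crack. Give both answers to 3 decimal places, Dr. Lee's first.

P('+'|H) = 0.907, P('+'|¬H) = 0.164.
Dr. Lee: numerator 0.907·0.075 = 0.068025; evidence = 0.068025+0.164·0.925 = 0.21973; posterior = 0.310.
Dr. Park: numerator 0.907·0.276 = 0.25033; evidence = 0.25033+0.164·0.724 = 0.36907; posterior = 0.678.

Dr. Lee: 0.310; Dr. Park: 0.678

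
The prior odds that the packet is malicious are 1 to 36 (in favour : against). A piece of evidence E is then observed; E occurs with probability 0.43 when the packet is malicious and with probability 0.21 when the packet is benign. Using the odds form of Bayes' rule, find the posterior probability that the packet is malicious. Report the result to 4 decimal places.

Prior odds = 1/36 = 0.027778.
Likelihood ratio for E = 0.43/0.21 = 2.0476.
Posterior odds = prior odds × LR = 0.056878.
Posterior probability = odds/(1+odds) = 0.056878/1.0569 = 0.0538.

Posterior probability ≈ 0.0538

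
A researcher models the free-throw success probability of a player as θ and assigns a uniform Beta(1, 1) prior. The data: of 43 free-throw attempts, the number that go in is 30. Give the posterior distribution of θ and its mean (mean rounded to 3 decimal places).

Observing 30 successes and 13 failures updates Beta(1, 1) by adding the success and failure counts to the two shape parameters: α = 1+30 = 31, β = 1+13 = 14.
E[θ | data] = 31/(31+14) = 0.689.

Posterior: Beta(31, 14); mean ≈ 0.689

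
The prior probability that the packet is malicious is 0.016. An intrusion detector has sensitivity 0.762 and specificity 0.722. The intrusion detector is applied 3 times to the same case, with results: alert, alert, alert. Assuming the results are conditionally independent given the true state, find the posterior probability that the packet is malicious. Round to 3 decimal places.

Posterior P(H) ≈ 0.251

Let H be the event that the packet is malicious; start with P(H) = 0.016. P('alert'|H) = 0.762, P('alert'|¬H) = 0.278.
Update on result 1 ('alert'): P(H) ← 0.762·0.0160 / (0.762·0.0160 + 0.278·0.9840) = 0.012192/0.28574 = 0.0427.
Update on result 2 ('alert'): P(H) ← 0.762·0.0427 / (0.762·0.0427 + 0.278·0.9573) = 0.032513/0.29865 = 0.1089.
Update on result 3 ('alert'): P(H) ← 0.762·0.1089 / (0.762·0.1089 + 0.278·0.8911) = 0.082955/0.33069 = 0.2509.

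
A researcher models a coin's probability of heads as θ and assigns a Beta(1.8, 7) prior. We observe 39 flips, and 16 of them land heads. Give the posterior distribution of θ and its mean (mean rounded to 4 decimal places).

Observing 16 successes and 23 failures updates Beta(1.8, 7) by adding the success and failure counts to the two shape parameters: α = 1.8+16 = 17.8, β = 7+23 = 30.
Posterior mean = α/(α+β) = 17.8/47.8 = 0.3724.

Posterior: Beta(17.8, 30); mean ≈ 0.3724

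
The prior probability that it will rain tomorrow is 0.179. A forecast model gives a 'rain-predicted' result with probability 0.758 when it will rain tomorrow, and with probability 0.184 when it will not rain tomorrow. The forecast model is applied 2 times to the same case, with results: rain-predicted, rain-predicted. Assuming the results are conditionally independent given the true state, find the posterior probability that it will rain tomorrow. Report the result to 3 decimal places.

Let H be the event that it will rain tomorrow; start with P(H) = 0.179. P('rain-predicted'|H) = 0.758, P('rain-predicted'|¬H) = 0.184.
Update on result 1 ('rain-predicted'): P(H) ← 0.758·0.1790 / (0.758·0.1790 + 0.184·0.8210) = 0.13568/0.28675 = 0.4732.
Update on result 2 ('rain-predicted'): P(H) ← 0.758·0.4732 / (0.758·0.4732 + 0.184·0.5268) = 0.35867/0.45560 = 0.7872.

Posterior P(H) ≈ 0.787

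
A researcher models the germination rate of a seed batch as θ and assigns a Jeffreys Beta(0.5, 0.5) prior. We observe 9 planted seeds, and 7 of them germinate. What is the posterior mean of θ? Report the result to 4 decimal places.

Posterior mean ≈ 0.7500

Observing 7 successes and 2 failures updates Beta(0.5, 0.5) by adding the success and failure counts to the two shape parameters: α = 0.5+7 = 7.5, β = 0.5+2 = 2.5.
Posterior mean = α/(α+β) = 7.5/10 = 0.7500.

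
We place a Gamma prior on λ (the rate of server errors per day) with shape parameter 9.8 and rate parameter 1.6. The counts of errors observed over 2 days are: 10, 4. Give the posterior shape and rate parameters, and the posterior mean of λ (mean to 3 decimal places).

The Poisson likelihood adds the total count to the shape and the number of exposure periods to the rate. Here ∑xᵢ = 14 and n = 2, so shape 9.8→23.8 and rate 1.6→3.6.
Posterior mean = shape/rate = 23.8/3.6 = 6.611.

Posterior: Gamma(shape=23.8, rate=3.6); mean ≈ 6.611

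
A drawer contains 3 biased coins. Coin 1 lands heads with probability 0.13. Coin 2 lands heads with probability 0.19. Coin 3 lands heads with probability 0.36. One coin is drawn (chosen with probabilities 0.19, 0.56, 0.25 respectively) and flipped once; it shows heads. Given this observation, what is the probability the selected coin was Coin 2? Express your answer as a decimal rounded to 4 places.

Tabulate prior·likelihood by source: [1] prior 0.19, lik 0.13, product 0.02470; [2] prior 0.56, lik 0.19, product 0.1064; [3] prior 0.25, lik 0.36, product 0.09000.
Normalizing constant = 0.22110; the posterior for Coin 2 is its product over the sum, 0.1064/0.22110 = 0.4812.

Posterior probability ≈ 0.4812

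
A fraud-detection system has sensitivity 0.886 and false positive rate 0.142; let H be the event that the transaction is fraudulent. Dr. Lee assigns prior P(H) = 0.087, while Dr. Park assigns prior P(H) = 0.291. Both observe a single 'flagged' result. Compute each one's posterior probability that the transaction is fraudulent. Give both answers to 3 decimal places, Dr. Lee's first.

Dr. Lee: 0.373; Dr. Park: 0.719

The likelihood ratio for a 'flagged' result is 0.886/0.142 = 6.2394.
Dr. Lee: prior odds 0.087/0.913 = 0.095290; posterior odds 0.59456; posterior probability 0.373.
Dr. Park: prior odds 0.291/0.709 = 0.41044; posterior odds 2.5609; posterior probability 0.719.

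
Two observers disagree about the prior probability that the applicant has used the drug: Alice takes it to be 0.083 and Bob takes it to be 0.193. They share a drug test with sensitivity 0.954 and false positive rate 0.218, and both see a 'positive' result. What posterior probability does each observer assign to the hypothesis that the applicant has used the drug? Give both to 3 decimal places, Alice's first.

Alice: 0.284; Bob: 0.511

P('+'|H) = 0.954, P('+'|¬H) = 0.218.
Alice: numerator 0.954·0.083 = 0.079182; evidence = 0.079182+0.218·0.917 = 0.27909; posterior = 0.284.
Bob: numerator 0.954·0.193 = 0.18412; evidence = 0.18412+0.218·0.807 = 0.36005; posterior = 0.511.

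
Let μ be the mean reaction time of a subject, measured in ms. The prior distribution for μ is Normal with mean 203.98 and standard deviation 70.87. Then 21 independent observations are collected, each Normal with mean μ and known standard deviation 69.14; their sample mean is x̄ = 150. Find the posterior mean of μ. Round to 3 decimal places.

Posterior mean ≈ 152.340

With known σ, the Normal prior is conjugate. Weight on the data is w = (n/σ²)/(n/σ² + 1/τ₀²) = 0.00439299/(0.00439299+0.00019910) = 0.95664.
Posterior mean = w·x̄ + (1−w)·μ₀ = 0.95664·150 + 0.043358·203.98 = 152.340.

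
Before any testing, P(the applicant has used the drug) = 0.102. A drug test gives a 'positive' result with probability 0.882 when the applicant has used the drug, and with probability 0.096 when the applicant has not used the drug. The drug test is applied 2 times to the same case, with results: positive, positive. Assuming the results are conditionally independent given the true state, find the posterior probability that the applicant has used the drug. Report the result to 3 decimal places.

Posterior P(H) ≈ 0.906

With H the event that the applicant has used the drug, the joint likelihood of the observed sequence is P(data|H) = 0.882·0.882 = 0.77792 and P(data|¬H) = 0.096·0.096 = 0.0092160.
Bayes: P(H|data) = 0.102·0.77792 / (0.102·0.77792 + 0.898·0.0092160) = 0.079348/0.087624 = 0.9056.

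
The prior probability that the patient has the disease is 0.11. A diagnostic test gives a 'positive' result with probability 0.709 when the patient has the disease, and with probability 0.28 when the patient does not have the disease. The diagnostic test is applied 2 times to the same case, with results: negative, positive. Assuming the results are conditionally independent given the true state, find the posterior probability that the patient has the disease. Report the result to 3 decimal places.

With H the event that the patient has the disease, the joint likelihood of the observed sequence is P(data|H) = 0.291·0.709 = 0.20632 and P(data|¬H) = 0.72·0.28 = 0.20160.
Bayes: P(H|data) = 0.11·0.20632 / (0.11·0.20632 + 0.89·0.20160) = 0.022695/0.20212 = 0.1123.

Posterior P(H) ≈ 0.112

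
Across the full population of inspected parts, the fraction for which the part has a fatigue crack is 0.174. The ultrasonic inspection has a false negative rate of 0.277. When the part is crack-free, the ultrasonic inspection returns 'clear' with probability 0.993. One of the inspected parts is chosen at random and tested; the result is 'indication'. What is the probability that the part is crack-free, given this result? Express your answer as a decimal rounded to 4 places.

Write H for 'the part has a fatigue crack'. Prior odds H:¬H = 0.174/0.826 = 0.21065. For the 'indication' outcome, the likelihood ratio is 0.723/0.007 = 103.29.
Posterior odds = 0.21065 × 103.29 = 21.758, so P(H|E) = 21.758/(1+21.758) = 0.9561. Then P(¬H|E) = 1 − 0.9561 = 0.0439.

P(¬H | E) ≈ 0.0439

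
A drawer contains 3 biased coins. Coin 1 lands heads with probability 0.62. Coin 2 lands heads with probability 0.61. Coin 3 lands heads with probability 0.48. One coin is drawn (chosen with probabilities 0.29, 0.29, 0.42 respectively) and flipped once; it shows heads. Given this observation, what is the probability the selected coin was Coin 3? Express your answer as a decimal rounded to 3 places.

Tabulate prior·likelihood by source: [1] prior 0.29, lik 0.62, product 0.1798; [2] prior 0.29, lik 0.61, product 0.1769; [3] prior 0.42, lik 0.48, product 0.2016.
Normalizing constant = 0.55830; the posterior for Coin 3 is its product over the sum, 0.2016/0.55830 = 0.361.

Posterior probability ≈ 0.361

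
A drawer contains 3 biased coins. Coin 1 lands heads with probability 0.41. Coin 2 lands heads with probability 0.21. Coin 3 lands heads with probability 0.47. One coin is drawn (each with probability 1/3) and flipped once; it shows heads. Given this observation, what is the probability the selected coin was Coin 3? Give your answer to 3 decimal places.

Posterior probability ≈ 0.431

P(heads|C1) = 0.41; P(heads|C2) = 0.21; P(heads|C3) = 0.47.
Prior × likelihood for each source: 0.333333·0.41=0.1367, 0.333333·0.21=0.07000, 0.333333·0.47=0.1567. Summing gives P(heads) = 0.36333.
P(Coin 3 | heads) = 0.1567 / 0.36333 = 0.431.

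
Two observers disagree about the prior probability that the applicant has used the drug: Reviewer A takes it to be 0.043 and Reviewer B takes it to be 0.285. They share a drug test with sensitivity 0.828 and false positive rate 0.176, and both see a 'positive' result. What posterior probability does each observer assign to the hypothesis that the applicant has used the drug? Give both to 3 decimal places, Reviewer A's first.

P('+'|H) = 0.828, P('+'|¬H) = 0.176.
Reviewer A: numerator 0.828·0.043 = 0.035604; evidence = 0.035604+0.176·0.957 = 0.20404; posterior = 0.174.
Reviewer B: numerator 0.828·0.285 = 0.23598; evidence = 0.23598+0.176·0.715 = 0.36182; posterior = 0.652.

Reviewer A: 0.174; Reviewer B: 0.652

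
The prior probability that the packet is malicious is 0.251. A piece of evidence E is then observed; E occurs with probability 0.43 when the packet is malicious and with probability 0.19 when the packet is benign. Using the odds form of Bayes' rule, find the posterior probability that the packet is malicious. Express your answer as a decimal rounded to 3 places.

Prior odds = 0.251/(1−0.251) = 0.33511. In log-odds, ln(0.33511) = -1.0933.
Add log likelihood ratio: ln(2.2632) = 0.81676.
Posterior log-odds = -0.27652, so posterior odds = exp(-0.27652) = 0.75841. Converting, P(H|E) = 0.75841/1.7584 = 0.431.

Posterior probability ≈ 0.431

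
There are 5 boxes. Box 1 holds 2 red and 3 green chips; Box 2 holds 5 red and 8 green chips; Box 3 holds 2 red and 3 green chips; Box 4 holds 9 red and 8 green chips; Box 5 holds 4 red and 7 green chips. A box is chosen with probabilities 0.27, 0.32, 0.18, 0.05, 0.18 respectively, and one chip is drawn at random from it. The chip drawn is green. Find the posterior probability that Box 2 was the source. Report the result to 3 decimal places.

Tabulate prior·likelihood by source: [1] prior 0.27, lik 0.6, product 0.1620; [2] prior 0.32, lik 0.6154, product 0.1969; [3] prior 0.18, lik 0.6, product 0.1080; [4] prior 0.05, lik 0.4706, product 0.02353; [5] prior 0.18, lik 0.6364, product 0.1145.
Normalizing constant = 0.60500; the posterior for Box 2 is its product over the sum, 0.1969/0.60500 = 0.325.

Posterior probability ≈ 0.325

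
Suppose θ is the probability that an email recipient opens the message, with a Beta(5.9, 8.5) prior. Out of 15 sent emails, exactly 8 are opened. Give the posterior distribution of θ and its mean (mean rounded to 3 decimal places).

Posterior: Beta(13.9, 15.5); mean ≈ 0.473

Observing 8 successes and 7 failures updates Beta(5.9, 8.5) by adding the success and failure counts to the two shape parameters: α = 5.9+8 = 13.9, β = 8.5+7 = 15.5.
E[θ | data] = 13.9/(13.9+15.5) = 0.473.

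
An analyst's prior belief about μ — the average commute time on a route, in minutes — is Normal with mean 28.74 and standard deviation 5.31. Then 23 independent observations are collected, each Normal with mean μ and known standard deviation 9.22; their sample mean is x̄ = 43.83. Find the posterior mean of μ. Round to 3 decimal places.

Posterior mean ≈ 42.081

With known σ, the Normal prior is conjugate. Weight on the data is w = (n/σ²)/(n/σ² + 1/τ₀²) = 0.270561/(0.270561+0.0354659) = 0.88411.
Posterior mean = w·x̄ + (1−w)·μ₀ = 0.88411·43.83 + 0.11589·28.74 = 42.081.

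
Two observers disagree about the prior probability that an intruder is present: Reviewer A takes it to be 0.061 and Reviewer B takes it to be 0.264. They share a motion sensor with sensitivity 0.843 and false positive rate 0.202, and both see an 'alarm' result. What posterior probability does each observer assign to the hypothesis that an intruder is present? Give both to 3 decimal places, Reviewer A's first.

P('+'|H) = 0.843, P('+'|¬H) = 0.202.
Reviewer A: numerator 0.843·0.061 = 0.051423; evidence = 0.051423+0.202·0.939 = 0.24110; posterior = 0.213.
Reviewer B: numerator 0.843·0.264 = 0.22255; evidence = 0.22255+0.202·0.736 = 0.37122; posterior = 0.600.

Reviewer A: 0.213; Reviewer B: 0.600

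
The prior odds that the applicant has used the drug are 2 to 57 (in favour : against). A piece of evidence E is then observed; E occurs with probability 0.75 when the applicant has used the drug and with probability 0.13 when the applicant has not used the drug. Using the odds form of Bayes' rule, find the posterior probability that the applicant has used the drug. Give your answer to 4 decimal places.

Prior odds = 2/57 = 0.035088.
Likelihood ratio for E = 0.75/0.13 = 5.7692.
Posterior odds = prior odds × LR = 0.20243.
Posterior probability = odds/(1+odds) = 0.20243/1.2024 = 0.1684.

Posterior probability ≈ 0.1684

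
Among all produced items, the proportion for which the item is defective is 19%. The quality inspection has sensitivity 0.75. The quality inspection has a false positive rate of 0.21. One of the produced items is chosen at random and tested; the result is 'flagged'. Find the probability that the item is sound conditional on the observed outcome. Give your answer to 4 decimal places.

Write H for 'the item is defective'. Prior odds H:¬H = 0.19/0.81 = 0.23457. For the 'flagged' outcome, the likelihood ratio is 0.75/0.21 = 3.5714.
Posterior odds = 0.23457 × 3.5714 = 0.83774, so P(H|E) = 0.83774/(1+0.83774) = 0.4559. Then P(¬H|E) = 1 − 0.4559 = 0.5441.

P(¬H | E) ≈ 0.5441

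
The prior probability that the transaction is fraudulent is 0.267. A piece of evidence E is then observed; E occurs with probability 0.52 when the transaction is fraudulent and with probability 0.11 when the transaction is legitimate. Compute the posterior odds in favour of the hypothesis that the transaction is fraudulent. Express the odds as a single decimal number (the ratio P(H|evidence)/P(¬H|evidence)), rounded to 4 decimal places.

Posterior odds ≈ 1.7219

Prior odds = 0.267/(1−0.267) = 0.36426. In log-odds, ln(0.36426) = -1.0099.
Add log likelihood ratio: ln(4.7273) = 1.5533.
Posterior log-odds = 0.54345, so posterior odds = exp(0.54345) = 1.7219.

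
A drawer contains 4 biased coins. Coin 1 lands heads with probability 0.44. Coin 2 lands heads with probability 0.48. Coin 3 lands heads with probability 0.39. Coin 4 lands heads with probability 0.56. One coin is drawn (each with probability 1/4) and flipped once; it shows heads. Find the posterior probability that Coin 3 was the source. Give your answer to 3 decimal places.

Posterior probability ≈ 0.209

P(heads|C1) = 0.44; P(heads|C2) = 0.48; P(heads|C3) = 0.39; P(heads|C4) = 0.56.
Prior × likelihood for each source: 0.25·0.44=0.1100, 0.25·0.48=0.1200, 0.25·0.39=0.09750, 0.25·0.56=0.1400. Summing gives P(heads) = 0.46750.
P(Coin 3 | heads) = 0.09750 / 0.46750 = 0.209.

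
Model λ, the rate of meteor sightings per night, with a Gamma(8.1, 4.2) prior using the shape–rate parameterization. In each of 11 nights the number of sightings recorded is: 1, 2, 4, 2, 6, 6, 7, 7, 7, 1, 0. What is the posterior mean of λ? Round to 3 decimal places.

The Poisson likelihood adds the total count to the shape and the number of exposure periods to the rate. Here ∑xᵢ = 43 and n = 11, so shape 8.1→51.1 and rate 4.2→15.2.
E[λ | data] = 51.1/15.2 = 3.362.

Posterior mean ≈ 3.362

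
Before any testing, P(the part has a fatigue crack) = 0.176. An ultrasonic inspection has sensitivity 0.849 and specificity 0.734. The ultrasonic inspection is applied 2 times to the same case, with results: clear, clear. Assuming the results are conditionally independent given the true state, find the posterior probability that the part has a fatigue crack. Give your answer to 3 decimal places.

Posterior P(H) ≈ 0.009

Let H be the event that the part has a fatigue crack; start with P(H) = 0.176. P('indication'|H) = 0.849, P('indication'|¬H) = 0.266.
Update on result 1 ('clear'): P(H) ← 0.151·0.1760 / (0.151·0.1760 + 0.734·0.8240) = 0.026576/0.63139 = 0.0421.
Update on result 2 ('clear'): P(H) ← 0.151·0.0421 / (0.151·0.0421 + 0.734·0.9579) = 0.0063558/0.70946 = 0.0090.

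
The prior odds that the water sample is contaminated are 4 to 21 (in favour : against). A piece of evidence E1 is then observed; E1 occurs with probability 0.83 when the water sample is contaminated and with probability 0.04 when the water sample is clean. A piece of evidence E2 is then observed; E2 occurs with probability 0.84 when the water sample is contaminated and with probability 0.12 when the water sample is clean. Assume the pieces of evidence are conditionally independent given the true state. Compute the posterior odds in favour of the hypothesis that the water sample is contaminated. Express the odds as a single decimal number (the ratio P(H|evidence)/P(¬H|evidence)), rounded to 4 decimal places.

Prior odds = 4/21 = 0.19048. In log-odds, ln(0.19048) = -1.6582.
Add log likelihood ratios: ln(20.750) + ln(7.0000) = 4.9785.
Posterior log-odds = 3.3202, so posterior odds = exp(3.3202) = 27.667.

Posterior odds ≈ 27.6667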